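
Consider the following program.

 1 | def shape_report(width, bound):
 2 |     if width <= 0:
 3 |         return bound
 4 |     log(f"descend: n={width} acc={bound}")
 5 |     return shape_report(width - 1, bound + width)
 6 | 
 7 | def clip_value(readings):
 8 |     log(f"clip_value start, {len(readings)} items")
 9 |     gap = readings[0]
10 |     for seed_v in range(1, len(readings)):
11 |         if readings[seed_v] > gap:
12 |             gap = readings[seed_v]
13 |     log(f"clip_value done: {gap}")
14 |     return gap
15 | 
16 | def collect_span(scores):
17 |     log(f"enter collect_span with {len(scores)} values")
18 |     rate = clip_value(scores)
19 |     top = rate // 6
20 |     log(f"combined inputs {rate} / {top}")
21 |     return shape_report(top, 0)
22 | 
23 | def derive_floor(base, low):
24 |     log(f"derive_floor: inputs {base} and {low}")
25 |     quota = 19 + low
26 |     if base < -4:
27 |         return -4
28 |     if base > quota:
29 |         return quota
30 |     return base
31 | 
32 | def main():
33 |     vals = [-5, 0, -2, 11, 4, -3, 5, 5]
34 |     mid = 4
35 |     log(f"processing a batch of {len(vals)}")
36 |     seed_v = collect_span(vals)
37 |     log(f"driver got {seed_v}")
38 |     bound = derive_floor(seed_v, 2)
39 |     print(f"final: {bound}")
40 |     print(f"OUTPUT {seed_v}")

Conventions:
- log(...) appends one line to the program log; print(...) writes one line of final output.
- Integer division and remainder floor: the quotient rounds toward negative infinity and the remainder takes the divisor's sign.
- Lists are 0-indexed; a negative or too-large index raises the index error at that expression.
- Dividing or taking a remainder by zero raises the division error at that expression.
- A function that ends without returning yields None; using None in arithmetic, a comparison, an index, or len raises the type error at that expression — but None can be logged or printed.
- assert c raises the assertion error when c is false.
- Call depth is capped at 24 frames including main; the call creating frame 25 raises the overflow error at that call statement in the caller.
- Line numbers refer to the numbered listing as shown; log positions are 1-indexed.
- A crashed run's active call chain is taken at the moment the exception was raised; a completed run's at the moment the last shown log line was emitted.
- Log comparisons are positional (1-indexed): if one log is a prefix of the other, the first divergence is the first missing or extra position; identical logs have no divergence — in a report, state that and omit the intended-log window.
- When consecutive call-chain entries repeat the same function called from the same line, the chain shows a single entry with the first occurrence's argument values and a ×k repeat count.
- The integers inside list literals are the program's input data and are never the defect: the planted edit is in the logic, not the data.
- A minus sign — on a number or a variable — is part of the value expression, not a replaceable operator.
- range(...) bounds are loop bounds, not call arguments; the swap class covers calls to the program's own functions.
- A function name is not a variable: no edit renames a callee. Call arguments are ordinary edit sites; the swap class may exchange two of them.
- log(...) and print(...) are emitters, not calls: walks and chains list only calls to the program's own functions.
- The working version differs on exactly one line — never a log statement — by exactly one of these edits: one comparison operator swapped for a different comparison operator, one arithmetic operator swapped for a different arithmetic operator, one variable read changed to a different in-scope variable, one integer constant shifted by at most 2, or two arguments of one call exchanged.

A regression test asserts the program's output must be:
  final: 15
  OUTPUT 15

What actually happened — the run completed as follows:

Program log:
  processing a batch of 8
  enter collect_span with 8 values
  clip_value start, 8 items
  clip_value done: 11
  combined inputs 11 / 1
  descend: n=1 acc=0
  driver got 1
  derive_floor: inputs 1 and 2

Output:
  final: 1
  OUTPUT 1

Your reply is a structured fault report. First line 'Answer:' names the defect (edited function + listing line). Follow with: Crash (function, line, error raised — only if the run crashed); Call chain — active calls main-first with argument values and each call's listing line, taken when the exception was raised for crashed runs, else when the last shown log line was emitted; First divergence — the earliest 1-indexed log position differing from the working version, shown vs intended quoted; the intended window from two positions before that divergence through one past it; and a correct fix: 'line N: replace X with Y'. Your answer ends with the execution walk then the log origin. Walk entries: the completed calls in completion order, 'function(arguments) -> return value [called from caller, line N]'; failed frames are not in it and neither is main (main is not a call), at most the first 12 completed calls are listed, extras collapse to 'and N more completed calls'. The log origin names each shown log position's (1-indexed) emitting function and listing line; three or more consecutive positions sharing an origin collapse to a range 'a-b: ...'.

Answer: the defect is in collect_span at line 19.
Core observation: Position 5 is the first bad log line: 'combined inputs 11 / 1' should read 'combined inputs 11 / 5'.
Call chain: main -> derive_floor(1, 2) (called at line 38).
First divergence: position 5 — the shown line 'combined inputs 11 / 1' should read 'combined inputs 11 / 5'.
Intended log window:
  3: clip_value start, 8 items
  4: clip_value done: 11
  5: combined inputs 11 / 5
  6: descend: n=5 acc=0
Execution walk:
  clip_value([-5, 0, -2, 11, 4, -3, 5, 5]) -> 11  [called from collect_span, line 18]
  shape_report(0, 1) -> 1  [called from shape_report, line 5]
  shape_report(1, 0) -> 1  [called from collect_span, line 21]
  collect_span([-5, 0, -2, 11, 4, -3, 5, 5]) -> 1  [called from main, line 36]
  derive_floor(1, 2) -> 1  [called from main, line 38]
Log line origins:
  1: emitted by main (line 35)
  2: emitted by collect_span (line 17)
  3: emitted by clip_value (line 8)
  4: emitted by clip_value (line 13)
  5: emitted by collect_span (line 20)
  6: emitted by shape_report (line 4)
  7: emitted by main (line 37)
  8: emitted by derive_floor (line 24)
A correct fix: line 19: replace `//` with `%`.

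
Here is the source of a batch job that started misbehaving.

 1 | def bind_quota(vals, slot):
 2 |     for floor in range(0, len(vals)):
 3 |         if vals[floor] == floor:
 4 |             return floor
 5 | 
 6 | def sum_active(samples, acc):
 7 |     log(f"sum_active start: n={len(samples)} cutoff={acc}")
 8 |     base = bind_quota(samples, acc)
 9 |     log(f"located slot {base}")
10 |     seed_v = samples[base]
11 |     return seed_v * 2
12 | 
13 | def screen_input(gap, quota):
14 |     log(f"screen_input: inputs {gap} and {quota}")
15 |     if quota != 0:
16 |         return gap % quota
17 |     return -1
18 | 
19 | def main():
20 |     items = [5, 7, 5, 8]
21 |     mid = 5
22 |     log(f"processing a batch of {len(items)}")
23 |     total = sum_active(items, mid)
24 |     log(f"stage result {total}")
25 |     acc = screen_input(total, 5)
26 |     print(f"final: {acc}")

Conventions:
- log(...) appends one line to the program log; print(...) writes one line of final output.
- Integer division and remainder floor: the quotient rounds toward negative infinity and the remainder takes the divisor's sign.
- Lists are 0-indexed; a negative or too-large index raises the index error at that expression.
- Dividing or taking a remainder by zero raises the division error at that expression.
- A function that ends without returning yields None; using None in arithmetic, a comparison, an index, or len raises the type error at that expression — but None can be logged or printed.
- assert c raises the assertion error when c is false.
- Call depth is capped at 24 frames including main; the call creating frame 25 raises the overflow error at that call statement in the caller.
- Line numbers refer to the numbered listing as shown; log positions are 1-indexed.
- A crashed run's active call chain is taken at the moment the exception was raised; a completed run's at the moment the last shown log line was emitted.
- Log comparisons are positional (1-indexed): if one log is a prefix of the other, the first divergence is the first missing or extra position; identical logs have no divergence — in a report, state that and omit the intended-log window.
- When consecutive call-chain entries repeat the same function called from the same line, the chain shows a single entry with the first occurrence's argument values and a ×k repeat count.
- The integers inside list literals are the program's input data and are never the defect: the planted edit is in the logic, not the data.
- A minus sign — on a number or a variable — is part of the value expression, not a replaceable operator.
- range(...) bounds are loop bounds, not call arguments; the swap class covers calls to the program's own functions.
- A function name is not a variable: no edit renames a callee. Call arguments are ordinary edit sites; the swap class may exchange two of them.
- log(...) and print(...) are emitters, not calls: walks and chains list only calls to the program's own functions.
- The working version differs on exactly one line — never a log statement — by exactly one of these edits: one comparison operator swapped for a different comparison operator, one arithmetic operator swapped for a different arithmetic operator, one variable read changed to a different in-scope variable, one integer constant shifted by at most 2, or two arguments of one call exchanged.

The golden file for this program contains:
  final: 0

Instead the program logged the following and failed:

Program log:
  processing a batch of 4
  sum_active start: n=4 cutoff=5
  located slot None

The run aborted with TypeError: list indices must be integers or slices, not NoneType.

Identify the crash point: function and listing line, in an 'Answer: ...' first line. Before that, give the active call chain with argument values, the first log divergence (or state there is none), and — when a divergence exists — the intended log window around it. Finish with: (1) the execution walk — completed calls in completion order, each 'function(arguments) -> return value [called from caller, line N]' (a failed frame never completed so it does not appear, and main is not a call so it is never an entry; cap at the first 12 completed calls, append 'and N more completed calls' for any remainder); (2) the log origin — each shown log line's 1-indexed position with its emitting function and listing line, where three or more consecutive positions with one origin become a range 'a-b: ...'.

Answer: the error was raised in sum_active, line 10.
The tell: Position 3 is the first bad log line: 'located slot None' should read 'located slot 0'.
Call chain: main -> sum_active([5, 7, 5, 8], 5) (called at line 23).
First divergence: at position 3 the run shows 'located slot None' where the working version logs 'located slot 0'.
Intended log window:
  1: processing a batch of 4
  2: sum_active start: n=4 cutoff=5
  3: located slot 0
  4: stage result 10
Execution walk:
  bind_quota([5, 7, 5, 8], 5) -> None  [called from sum_active, line 8]
Origin of each log line:
  1: logged in main at line 22
  2: logged in sum_active at line 7
  3: logged in sum_active at line 9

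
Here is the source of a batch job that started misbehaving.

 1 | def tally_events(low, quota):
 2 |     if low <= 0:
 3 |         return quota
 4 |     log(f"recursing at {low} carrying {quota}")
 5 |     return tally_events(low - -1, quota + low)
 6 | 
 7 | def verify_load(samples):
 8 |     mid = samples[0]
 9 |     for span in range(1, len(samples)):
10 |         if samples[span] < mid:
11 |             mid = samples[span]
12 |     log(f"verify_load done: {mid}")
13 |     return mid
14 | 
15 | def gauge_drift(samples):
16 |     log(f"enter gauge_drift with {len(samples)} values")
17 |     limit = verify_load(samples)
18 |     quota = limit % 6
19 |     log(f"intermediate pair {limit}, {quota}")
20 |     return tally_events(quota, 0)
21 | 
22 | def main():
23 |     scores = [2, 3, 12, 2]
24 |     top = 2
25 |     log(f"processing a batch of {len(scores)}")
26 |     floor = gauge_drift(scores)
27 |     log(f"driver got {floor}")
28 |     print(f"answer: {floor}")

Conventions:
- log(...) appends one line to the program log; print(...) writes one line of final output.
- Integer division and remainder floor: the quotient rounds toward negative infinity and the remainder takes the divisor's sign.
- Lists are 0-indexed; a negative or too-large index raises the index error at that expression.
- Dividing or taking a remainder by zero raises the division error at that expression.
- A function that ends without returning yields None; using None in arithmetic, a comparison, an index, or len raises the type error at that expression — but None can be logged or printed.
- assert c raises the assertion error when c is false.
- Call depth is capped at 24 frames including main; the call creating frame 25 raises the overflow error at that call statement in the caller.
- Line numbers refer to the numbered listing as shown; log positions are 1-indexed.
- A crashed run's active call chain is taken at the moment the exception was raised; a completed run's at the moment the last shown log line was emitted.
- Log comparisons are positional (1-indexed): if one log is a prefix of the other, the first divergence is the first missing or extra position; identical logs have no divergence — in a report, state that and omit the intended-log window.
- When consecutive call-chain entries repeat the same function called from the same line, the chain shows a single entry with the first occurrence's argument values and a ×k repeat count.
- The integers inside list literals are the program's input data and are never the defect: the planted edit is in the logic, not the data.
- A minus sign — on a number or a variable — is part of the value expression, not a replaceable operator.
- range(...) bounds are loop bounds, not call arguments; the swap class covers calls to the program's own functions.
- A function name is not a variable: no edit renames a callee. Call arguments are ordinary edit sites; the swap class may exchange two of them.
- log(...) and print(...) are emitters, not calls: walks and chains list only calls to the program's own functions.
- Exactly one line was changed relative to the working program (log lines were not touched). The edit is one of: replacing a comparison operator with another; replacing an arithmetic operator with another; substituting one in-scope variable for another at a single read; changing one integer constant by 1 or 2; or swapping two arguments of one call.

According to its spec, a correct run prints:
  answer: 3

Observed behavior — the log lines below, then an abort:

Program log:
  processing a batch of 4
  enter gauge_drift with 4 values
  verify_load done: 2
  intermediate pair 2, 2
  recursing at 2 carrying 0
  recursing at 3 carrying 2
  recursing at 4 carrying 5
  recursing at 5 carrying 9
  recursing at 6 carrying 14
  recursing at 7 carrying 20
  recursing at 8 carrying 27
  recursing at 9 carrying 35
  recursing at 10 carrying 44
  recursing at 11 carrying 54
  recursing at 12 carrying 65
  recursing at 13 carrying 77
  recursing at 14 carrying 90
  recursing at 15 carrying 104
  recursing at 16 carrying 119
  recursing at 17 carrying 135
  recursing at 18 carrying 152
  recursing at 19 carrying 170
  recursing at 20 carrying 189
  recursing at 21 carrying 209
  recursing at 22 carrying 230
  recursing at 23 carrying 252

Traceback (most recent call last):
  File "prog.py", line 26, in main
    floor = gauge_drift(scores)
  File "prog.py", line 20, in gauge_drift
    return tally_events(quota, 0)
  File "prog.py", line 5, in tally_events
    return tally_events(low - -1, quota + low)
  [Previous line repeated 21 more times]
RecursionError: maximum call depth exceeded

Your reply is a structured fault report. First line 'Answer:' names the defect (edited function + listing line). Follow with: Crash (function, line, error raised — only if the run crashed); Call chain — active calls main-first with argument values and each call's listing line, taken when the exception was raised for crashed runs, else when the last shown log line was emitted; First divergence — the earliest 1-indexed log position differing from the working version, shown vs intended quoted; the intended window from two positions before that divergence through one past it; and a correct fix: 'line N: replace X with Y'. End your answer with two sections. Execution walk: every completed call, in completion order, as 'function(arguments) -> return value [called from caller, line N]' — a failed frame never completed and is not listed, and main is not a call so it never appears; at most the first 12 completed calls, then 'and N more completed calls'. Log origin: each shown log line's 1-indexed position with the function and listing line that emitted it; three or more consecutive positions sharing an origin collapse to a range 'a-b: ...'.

Answer: the defect is in tally_events at line 5.
The tell: At log position 6 the runs split — shown 'recursing at 3 carrying 2', but the working version logs 'recursing at 1 carrying 2'.
Crash: tally_events, line 5, RecursionError.
Call chain: main -> gauge_drift([2, 3, 12, 2]) (called at line 26) -> tally_events(2, 0) (called at line 20) -> tally_events(3, 2) (called at line 5) ×21.
First divergence: position 6 — the shown line 'recursing at 3 carrying 2' should read 'recursing at 1 carrying 2'.
Intended log window:
  4: intermediate pair 2, 2
  5: recursing at 2 carrying 0
  6: recursing at 1 carrying 2
  7: driver got 3
Execution walk:
  verify_load([2, 3, 12, 2]) -> 2  [called from gauge_drift, line 17]
Origin of each log line:
  1: logged in main at line 25
  2: logged in gauge_drift at line 16
  3: logged in verify_load at line 12
  4: logged in gauge_drift at line 19
  5-26: logged in tally_events at line 4
A correct fix: line 5: replace `-1` with `1`.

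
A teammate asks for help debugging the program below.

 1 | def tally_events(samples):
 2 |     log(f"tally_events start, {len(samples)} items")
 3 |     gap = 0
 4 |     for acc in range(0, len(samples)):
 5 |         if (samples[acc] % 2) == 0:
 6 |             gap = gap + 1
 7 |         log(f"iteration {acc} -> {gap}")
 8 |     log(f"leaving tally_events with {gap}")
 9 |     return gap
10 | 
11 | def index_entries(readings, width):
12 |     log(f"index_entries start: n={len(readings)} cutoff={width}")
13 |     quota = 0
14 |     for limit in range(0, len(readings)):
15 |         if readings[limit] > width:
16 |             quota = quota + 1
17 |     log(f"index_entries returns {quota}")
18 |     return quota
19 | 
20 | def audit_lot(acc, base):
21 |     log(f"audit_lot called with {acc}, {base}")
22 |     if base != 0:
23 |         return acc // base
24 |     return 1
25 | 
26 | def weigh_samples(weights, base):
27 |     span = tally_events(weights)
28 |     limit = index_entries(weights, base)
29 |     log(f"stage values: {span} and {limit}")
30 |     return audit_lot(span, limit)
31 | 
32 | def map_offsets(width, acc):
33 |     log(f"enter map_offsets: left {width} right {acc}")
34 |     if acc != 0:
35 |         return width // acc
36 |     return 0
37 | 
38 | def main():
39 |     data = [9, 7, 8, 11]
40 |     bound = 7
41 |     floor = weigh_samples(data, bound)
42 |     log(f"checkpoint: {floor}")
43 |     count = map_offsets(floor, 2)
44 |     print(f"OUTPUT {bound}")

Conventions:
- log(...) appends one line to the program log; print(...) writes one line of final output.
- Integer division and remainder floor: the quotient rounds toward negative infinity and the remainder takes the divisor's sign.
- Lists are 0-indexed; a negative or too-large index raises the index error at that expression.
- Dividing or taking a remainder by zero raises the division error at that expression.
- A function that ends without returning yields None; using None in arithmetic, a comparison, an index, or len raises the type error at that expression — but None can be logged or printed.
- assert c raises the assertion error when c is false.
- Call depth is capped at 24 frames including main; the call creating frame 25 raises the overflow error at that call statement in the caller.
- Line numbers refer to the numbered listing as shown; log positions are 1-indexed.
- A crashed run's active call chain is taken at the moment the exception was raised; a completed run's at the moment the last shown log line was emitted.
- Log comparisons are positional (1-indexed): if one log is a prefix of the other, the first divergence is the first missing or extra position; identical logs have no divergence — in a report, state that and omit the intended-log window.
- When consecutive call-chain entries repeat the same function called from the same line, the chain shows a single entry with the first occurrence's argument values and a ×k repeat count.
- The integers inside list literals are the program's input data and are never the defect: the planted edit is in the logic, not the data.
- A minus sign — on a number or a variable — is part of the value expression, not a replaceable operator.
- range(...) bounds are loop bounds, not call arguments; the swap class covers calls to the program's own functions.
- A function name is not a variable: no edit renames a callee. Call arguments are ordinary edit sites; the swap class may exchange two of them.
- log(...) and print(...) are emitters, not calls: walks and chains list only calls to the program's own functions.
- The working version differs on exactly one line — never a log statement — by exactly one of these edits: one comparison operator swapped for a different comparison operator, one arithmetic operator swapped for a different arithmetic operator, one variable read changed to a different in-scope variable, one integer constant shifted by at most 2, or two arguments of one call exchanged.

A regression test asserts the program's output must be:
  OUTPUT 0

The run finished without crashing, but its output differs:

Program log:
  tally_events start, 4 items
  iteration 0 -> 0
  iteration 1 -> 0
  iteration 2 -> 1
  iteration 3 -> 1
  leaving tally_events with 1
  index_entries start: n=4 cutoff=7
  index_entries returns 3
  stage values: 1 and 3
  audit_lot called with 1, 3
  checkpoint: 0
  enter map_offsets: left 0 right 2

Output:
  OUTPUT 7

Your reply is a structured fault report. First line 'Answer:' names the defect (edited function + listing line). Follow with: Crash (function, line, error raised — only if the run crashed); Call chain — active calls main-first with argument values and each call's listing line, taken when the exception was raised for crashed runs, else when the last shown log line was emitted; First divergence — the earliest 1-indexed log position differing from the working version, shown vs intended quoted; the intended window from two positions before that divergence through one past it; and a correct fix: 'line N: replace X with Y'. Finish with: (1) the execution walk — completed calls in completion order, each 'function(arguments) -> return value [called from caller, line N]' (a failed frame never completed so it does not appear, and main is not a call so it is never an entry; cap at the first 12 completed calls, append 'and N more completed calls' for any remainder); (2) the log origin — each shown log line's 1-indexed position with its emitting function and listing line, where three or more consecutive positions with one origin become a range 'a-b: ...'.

Answer: the defect is in main at line 44.
The tell: Every logged value matches the working version; the printed result is what differs.
Call chain: main -> map_offsets(0, 2) (called at line 43).
First divergence: none — the logs agree in full.
Execution walk:
  tally_events([9, 7, 8, 11]) -> 1  [called from weigh_samples, line 27]
  index_entries([9, 7, 8, 11], 7) -> 3  [called from weigh_samples, line 28]
  audit_lot(1, 3) -> 0  [called from weigh_samples, line 30]
  weigh_samples([9, 7, 8, 11], 7) -> 0  [called from main, line 41]
  map_offsets(0, 2) -> 0  [called from main, line 43]
Log origins:
  1: from tally_events, line 2
  2-5: from tally_events, line 7
  6: from tally_events, line 8
  7: from index_entries, line 12
  8: from index_entries, line 17
  9: from weigh_samples, line 29
  10: from audit_lot, line 21
  11: from main, line 42
  12: from map_offsets, line 33
A correct fix: line 44: replace `bound` with `count`.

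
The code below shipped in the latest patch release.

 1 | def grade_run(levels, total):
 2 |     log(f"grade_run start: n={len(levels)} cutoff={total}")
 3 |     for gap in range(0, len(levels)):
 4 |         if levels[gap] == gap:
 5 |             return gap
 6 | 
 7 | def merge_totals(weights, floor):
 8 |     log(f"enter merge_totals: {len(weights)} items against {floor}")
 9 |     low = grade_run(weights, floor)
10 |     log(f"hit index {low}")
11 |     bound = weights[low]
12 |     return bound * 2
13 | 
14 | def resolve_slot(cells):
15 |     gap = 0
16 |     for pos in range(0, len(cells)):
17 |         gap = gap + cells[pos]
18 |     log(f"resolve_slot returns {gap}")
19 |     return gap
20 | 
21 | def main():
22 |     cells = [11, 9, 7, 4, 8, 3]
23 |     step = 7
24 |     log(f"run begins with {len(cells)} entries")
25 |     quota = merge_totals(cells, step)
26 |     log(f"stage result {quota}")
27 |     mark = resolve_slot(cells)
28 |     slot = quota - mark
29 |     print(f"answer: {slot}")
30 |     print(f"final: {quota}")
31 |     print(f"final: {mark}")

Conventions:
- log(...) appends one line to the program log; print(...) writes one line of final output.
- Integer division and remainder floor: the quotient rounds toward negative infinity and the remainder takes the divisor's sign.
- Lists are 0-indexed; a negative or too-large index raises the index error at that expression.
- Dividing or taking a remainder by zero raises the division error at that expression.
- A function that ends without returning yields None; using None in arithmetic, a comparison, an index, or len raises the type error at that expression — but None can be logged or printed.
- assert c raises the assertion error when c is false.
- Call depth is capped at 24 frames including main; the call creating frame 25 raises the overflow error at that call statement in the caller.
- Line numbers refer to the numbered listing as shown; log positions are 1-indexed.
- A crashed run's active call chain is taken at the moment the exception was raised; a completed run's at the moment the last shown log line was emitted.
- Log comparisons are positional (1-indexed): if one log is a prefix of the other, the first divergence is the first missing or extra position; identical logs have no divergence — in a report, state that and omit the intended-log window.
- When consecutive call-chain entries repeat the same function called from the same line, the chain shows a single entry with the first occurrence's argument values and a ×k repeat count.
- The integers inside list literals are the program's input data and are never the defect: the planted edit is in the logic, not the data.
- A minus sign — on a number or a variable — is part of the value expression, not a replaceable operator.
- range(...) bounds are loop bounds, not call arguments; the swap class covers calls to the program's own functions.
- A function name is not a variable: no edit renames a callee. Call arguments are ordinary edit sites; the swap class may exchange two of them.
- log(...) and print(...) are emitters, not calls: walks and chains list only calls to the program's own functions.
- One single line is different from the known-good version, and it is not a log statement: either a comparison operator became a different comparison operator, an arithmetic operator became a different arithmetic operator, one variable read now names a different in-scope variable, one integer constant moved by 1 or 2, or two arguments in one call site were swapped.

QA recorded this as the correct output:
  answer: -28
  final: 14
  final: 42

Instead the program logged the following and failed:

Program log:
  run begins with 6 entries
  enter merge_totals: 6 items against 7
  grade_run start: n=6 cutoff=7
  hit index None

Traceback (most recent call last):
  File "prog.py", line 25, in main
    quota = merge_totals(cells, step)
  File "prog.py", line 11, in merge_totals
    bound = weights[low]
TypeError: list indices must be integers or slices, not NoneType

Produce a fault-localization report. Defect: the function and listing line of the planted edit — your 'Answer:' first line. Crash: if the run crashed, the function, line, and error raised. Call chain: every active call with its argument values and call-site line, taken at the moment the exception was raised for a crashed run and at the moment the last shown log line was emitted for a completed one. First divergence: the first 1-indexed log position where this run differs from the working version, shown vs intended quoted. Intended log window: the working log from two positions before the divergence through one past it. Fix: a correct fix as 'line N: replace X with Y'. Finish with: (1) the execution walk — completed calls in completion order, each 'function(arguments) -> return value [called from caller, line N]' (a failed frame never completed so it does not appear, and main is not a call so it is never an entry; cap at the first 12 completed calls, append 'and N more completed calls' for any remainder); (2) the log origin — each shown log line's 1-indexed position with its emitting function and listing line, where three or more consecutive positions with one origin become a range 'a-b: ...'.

Answer: the defect is in grade_run at line 4.
The tell: The log first diverges at position 4: the faulty run prints 'hit index None' where the working version prints 'hit index 2'.
Crash: merge_totals, line 11, TypeError.
Call chain: main -> merge_totals([11, 9, 7, 4, 8, 3], 7) (called at line 25).
First divergence: position 4 — the shown line 'hit index None' should read 'hit index 2'.
Intended log window:
  2: enter merge_totals: 6 items against 7
  3: grade_run start: n=6 cutoff=7
  4: hit index 2
  5: stage result 14
Execution walk:
  grade_run([11, 9, 7, 4, 8, 3], 7) -> None  [called from merge_totals, line 9]
Log origins:
  1: emitted by main (line 24)
  2: emitted by merge_totals (line 8)
  3: emitted by grade_run (line 2)
  4: emitted by merge_totals (line 10)
A correct fix: line 4: replace `levels[gap] == gap` with `levels[gap] == total`.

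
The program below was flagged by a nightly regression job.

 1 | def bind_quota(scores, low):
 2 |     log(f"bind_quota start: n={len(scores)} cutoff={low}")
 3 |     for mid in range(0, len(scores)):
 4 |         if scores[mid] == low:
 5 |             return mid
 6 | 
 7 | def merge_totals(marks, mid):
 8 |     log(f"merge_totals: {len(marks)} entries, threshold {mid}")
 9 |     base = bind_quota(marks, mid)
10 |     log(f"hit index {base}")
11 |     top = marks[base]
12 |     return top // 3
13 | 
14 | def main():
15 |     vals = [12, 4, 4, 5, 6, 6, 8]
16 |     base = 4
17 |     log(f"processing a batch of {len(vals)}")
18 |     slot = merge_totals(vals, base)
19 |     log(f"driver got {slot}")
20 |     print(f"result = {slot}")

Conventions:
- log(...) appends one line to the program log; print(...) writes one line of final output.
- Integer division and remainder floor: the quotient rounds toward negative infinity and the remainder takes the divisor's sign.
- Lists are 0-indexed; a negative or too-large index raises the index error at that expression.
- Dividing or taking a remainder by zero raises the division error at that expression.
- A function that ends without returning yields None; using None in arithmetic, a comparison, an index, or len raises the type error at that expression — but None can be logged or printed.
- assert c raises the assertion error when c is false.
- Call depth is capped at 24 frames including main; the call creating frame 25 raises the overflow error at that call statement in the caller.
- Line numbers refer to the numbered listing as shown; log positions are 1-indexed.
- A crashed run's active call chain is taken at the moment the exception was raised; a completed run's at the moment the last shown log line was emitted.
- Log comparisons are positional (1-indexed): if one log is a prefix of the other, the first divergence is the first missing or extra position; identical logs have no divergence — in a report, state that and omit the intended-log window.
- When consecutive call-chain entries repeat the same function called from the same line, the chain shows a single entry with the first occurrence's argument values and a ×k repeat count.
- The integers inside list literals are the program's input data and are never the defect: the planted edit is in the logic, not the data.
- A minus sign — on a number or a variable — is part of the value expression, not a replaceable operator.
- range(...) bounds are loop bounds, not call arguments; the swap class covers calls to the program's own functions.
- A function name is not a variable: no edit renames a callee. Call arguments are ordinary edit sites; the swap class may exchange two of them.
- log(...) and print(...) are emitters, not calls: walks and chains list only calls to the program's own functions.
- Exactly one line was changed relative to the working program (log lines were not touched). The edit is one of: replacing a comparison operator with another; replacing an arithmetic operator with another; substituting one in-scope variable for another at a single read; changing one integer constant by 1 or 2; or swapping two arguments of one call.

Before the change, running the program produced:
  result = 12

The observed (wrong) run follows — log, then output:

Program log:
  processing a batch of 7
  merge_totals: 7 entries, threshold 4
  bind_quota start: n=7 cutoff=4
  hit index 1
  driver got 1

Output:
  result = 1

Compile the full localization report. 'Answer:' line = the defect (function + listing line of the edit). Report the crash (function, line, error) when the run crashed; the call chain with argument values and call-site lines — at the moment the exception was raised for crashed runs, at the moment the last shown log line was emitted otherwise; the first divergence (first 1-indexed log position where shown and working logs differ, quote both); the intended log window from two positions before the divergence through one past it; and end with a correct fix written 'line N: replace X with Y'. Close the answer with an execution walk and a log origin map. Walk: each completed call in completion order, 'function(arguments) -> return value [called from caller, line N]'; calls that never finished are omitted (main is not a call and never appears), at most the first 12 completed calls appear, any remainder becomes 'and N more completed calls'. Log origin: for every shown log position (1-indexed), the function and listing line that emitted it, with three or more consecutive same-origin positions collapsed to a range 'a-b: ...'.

Answer: the defect is in merge_totals at line 12.
Key fact: Position 5 is the first bad log line: 'driver got 1' should read 'driver got 12'.
Call chain: main.
First divergence: position 5 — shown 'driver got 1', intended 'driver got 12'.
Intended log window:
  3: bind_quota start: n=7 cutoff=4
  4: hit index 1
  5: driver got 12
Execution walk:
  bind_quota([12, 4, 4, 5, 6, 6, 8], 4) -> 1  [called from merge_totals, line 9]
  merge_totals([12, 4, 4, 5, 6, 6, 8], 4) -> 1  [called from main, line 18]
Log line origins:
  1: emitted by main (line 17)
  2: emitted by merge_totals (line 8)
  3: emitted by bind_quota (line 2)
  4: emitted by merge_totals (line 10)
  5: emitted by main (line 19)
A correct fix: line 12: replace `//` with `*`.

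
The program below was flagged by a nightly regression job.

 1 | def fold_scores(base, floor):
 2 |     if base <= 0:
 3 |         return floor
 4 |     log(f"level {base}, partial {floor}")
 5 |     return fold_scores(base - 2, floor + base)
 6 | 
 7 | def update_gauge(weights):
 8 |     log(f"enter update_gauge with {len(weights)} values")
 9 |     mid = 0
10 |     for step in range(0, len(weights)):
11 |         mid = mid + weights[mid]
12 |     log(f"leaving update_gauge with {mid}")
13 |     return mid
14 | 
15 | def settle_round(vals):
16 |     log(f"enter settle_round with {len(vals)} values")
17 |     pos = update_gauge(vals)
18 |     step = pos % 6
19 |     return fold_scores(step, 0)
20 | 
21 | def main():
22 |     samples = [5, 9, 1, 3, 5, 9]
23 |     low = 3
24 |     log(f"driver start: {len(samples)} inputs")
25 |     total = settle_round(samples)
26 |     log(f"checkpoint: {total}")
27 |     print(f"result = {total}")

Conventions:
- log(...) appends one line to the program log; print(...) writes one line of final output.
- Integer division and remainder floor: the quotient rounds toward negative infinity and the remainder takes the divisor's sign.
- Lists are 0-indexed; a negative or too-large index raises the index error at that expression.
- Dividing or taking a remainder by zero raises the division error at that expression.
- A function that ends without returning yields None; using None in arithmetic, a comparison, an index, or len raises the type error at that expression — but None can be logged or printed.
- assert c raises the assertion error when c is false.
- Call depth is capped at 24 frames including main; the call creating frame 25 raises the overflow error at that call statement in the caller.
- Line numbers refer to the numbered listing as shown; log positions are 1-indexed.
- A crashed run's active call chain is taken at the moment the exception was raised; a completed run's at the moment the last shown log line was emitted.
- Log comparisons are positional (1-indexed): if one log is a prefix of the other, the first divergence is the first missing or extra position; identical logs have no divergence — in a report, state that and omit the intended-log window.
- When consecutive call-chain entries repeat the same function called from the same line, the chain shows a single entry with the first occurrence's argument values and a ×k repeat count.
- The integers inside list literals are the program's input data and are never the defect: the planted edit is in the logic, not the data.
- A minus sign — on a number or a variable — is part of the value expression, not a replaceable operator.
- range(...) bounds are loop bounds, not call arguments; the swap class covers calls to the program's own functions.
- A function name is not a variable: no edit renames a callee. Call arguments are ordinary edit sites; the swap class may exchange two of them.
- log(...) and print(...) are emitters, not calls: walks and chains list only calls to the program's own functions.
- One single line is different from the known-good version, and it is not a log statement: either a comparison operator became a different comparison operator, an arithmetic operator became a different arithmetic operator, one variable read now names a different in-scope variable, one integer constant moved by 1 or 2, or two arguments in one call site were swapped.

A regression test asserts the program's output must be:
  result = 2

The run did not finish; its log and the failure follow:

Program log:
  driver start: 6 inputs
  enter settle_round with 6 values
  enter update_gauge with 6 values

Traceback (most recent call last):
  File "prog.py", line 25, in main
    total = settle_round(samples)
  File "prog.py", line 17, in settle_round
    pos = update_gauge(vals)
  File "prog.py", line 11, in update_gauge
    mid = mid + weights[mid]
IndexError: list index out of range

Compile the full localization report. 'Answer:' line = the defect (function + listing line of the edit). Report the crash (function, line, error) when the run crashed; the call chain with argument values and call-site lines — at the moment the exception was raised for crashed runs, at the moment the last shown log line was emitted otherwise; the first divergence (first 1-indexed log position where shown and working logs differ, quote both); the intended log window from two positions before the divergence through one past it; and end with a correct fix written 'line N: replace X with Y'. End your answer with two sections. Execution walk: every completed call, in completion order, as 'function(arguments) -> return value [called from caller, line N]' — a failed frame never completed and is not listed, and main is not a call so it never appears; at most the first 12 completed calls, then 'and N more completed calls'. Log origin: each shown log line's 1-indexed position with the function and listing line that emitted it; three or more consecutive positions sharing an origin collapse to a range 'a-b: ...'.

Answer: the defect is in update_gauge at line 11.
Key observation: The faulty run's log stops after 3 lines; the working version's next line would be 'leaving update_gauge with 32'.
Crash: update_gauge, line 11, IndexError.
Call chain: main -> settle_round([5, 9, 1, 3, 5, 9]) (called at line 25) -> update_gauge([5, 9, 1, 3, 5, 9]) (called at line 17).
First divergence: position 4 (shown log ended at 3 lines; the working version continues: 'leaving update_gauge with 32').
Intended log window:
  2: enter settle_round with 6 values
  3: enter update_gauge with 6 values
  4: leaving update_gauge with 32
  5: level 2, partial 0
Execution walk:
  (no call completed)
Log line origins:
  1: emitted by main (line 24)
  2: emitted by settle_round (line 16)
  3: emitted by update_gauge (line 8)
A correct fix: line 11: replace `weights[mid]` with `weights[step]`.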